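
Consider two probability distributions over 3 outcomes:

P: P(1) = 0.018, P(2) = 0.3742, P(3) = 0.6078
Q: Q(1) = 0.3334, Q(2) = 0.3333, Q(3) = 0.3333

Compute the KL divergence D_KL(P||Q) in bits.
0.5135 bits

D_KL(P||Q) = Σ P(x) log₂(P(x)/Q(x))

Computing term by term:
  P(1)·log₂(P(1)/Q(1)) = 0.018·log₂(0.018/0.3334) = -0.07580
  P(2)·log₂(P(2)/Q(2)) = 0.3742·log₂(0.3742/0.3333) = 0.06249
  P(3)·log₂(P(3)/Q(3)) = 0.6078·log₂(0.6078/0.3333) = 0.52683

D_KL(P||Q) = -0.07580 + 0.06249 + 0.52683 = 0.51352 ≈ 0.5135 bits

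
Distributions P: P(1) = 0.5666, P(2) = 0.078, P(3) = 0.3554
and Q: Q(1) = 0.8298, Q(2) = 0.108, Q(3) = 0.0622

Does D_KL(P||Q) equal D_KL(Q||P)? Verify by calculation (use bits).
D_KL(P||Q) = 0.5451 bits, D_KL(Q||P) = 0.3511 bits. No — D_KL(P||Q) ≠ D_KL(Q||P) for this pair.

D_KL(P||Q) = Σ P(x) log₂(P(x)/Q(x))

Computing term by term:
  P(1)·log₂(P(1)/Q(1)) = 0.5666·log₂(0.5666/0.8298) = -0.31188
  P(2)·log₂(P(2)/Q(2)) = 0.078·log₂(0.078/0.108) = -0.03662
  P(3)·log₂(P(3)/Q(3)) = 0.3554·log₂(0.3554/0.0622) = 0.89364

D_KL(P||Q) = -0.31188 - 0.03662 + 0.89364 = 0.54514 ≈ 0.5451 bits

D_KL(Q||P) = Σ Q(x) log₂(Q(x)/P(x))

Computing term by term:
  Q(1)·log₂(Q(1)/P(1)) = 0.8298·log₂(0.8298/0.5666) = 0.45675
  Q(2)·log₂(Q(2)/P(2)) = 0.108·log₂(0.108/0.078) = 0.05070
  Q(3)·log₂(Q(3)/P(3)) = 0.0622·log₂(0.0622/0.3554) = -0.15640

D_KL(Q||P) = 0.45675 + 0.05070 - 0.15640 = 0.35105 ≈ 0.3511 bits

These are NOT equal (difference: 0.1940 bits). KL divergence is asymmetric: D_KL(P||Q) ≠ D_KL(Q||P) in general.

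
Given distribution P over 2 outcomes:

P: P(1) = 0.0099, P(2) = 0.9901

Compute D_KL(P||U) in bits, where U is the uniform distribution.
0.9199 bits

U(i) = 1/2 for all i

D_KL(P||U) = Σ P(x) log₂(P(x) / (1/2))
           = Σ P(x) log₂(P(x)) + log₂(2)
           = log₂(2) - H(P)

H(P) = -Σ P(x) log₂(P(x)):
  -P(1)·log₂(P(1)) = -(0.0099)·log₂(0.0099) = 0.06592
  -P(2)·log₂(P(2)) = -(0.9901)·log₂(0.9901) = 0.01421
H(P) = 0.06592 + 0.01421 = 0.08013 bits

log₂(2) = 1.00000 bits

D_KL(P||U) = 1.00000 - 0.08013 = 0.91987 ≈ 0.9199 bits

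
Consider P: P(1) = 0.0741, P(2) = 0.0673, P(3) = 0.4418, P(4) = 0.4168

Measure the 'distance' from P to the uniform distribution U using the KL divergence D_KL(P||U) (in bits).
0.4129 bits

U(i) = 1/4 for all i

D_KL(P||U) = Σ P(x) log₂(P(x) / (1/4))
           = Σ P(x) log₂(P(x)) + log₂(4)
           = log₂(4) - H(P)

H(P) = -Σ P(x) log₂(P(x)):
  -P(1)·log₂(P(1)) = -(0.0741)·log₂(0.0741) = 0.27820
  -P(2)·log₂(P(2)) = -(0.0673)·log₂(0.0673) = 0.26202
  -P(3)·log₂(P(3)) = -(0.4418)·log₂(0.4418) = 0.52068
  -P(4)·log₂(P(4)) = -(0.4168)·log₂(0.4168) = 0.52624
H(P) = 0.27820 + 0.26202 + 0.52068 + 0.52624 = 1.58714 bits

log₂(4) = 2.00000 bits

D_KL(P||U) = 2.00000 - 1.58714 = 0.41286 ≈ 0.4129 bits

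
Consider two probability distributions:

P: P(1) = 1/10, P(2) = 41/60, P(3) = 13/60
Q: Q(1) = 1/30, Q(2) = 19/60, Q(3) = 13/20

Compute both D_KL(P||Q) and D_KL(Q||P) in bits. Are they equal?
D_KL(P||Q) = 0.5733 bits, D_KL(Q||P) = 0.6260 bits. No, they are not equal.

D_KL(P||Q) = Σ P(x) log₂(P(x)/Q(x))

Computing term by term:
  P(1)·log₂(P(1)/Q(1)) = (1/10)·log₂((1/10)/(1/30)) = 0.15850
  P(2)·log₂(P(2)/Q(2)) = (41/60)·log₂((41/60)/(19/60)) = 0.75824
  P(3)·log₂(P(3)/Q(3)) = (13/60)·log₂((13/60)/(13/20)) = -0.34341

D_KL(P||Q) = 0.15850 + 0.75824 - 0.34341 = 0.57333 ≈ 0.5733 bits

D_KL(Q||P) = Σ Q(x) log₂(Q(x)/P(x))

Computing term by term:
  Q(1)·log₂(Q(1)/P(1)) = (1/30)·log₂((1/30)/(1/10)) = -0.05283
  Q(2)·log₂(Q(2)/P(2)) = (19/60)·log₂((19/60)/(41/60)) = -0.35138
  Q(3)·log₂(Q(3)/P(3)) = (13/20)·log₂((13/20)/(13/60)) = 1.03023

D_KL(Q||P) = -0.05283 - 0.35138 + 1.03023 = 0.62602 ≈ 0.6260 bits

These are NOT equal (difference: 0.0527 bits). KL divergence is asymmetric: D_KL(P||Q) ≠ D_KL(Q||P) in general.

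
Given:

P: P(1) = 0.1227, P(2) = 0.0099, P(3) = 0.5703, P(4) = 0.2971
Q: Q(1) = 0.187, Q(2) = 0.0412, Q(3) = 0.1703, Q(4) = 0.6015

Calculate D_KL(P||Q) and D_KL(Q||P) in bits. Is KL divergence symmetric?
D_KL(P||Q) = 0.5971 bits, D_KL(Q||P) = 0.5136 bits. No, KL divergence is not symmetric.

D_KL(P||Q) = Σ P(x) log₂(P(x)/Q(x))

Computing term by term:
  P(1)·log₂(P(1)/Q(1)) = 0.1227·log₂(0.1227/0.187) = -0.07459
  P(2)·log₂(P(2)/Q(2)) = 0.0099·log₂(0.0099/0.0412) = -0.02037
  P(3)·log₂(P(3)/Q(3)) = 0.5703·log₂(0.5703/0.1703) = 0.99440
  P(4)·log₂(P(4)/Q(4)) = 0.2971·log₂(0.2971/0.6015) = -0.30233

D_KL(P||Q) = -0.07459 - 0.02037 + 0.99440 - 0.30233 = 0.59711 ≈ 0.5971 bits

D_KL(Q||P) = Σ Q(x) log₂(Q(x)/P(x))

Computing term by term:
  Q(1)·log₂(Q(1)/P(1)) = 0.187·log₂(0.187/0.1227) = 0.11368
  Q(2)·log₂(Q(2)/P(2)) = 0.0412·log₂(0.0412/0.0099) = 0.08475
  Q(3)·log₂(Q(3)/P(3)) = 0.1703·log₂(0.1703/0.5703) = -0.29694
  Q(4)·log₂(Q(4)/P(4)) = 0.6015·log₂(0.6015/0.2971) = 0.61210

D_KL(Q||P) = 0.11368 + 0.08475 - 0.29694 + 0.61210 = 0.51359 ≈ 0.5136 bits

These are NOT equal (difference: 0.0835 bits). KL divergence is asymmetric: D_KL(P||Q) ≠ D_KL(Q||P) in general.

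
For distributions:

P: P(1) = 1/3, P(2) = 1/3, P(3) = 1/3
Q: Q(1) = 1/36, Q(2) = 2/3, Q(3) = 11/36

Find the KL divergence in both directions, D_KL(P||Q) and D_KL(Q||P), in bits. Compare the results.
D_KL(P||Q) = 0.9035 bits, D_KL(Q||P) = 0.5287 bits. D_KL(P||Q) is larger than D_KL(Q||P) by 0.3748 bits; the two directions differ.

D_KL(P||Q) = Σ P(x) log₂(P(x)/Q(x))

Computing term by term:
  P(1)·log₂(P(1)/Q(1)) = (1/3)·log₂((1/3)/(1/36)) = 1.19499
  P(2)·log₂(P(2)/Q(2)) = (1/3)·log₂((1/3)/(2/3)) = -0.33333
  P(3)·log₂(P(3)/Q(3)) = (1/3)·log₂((1/3)/(11/36)) = 0.04184

D_KL(P||Q) = 1.19499 - 0.33333 + 0.04184 = 0.90350 ≈ 0.9035 bits

D_KL(Q||P) = Σ Q(x) log₂(Q(x)/P(x))

Computing term by term:
  Q(1)·log₂(Q(1)/P(1)) = (1/36)·log₂((1/36)/(1/3)) = -0.09958
  Q(2)·log₂(Q(2)/P(2)) = (2/3)·log₂((2/3)/(1/3)) = 0.66667
  Q(3)·log₂(Q(3)/P(3)) = (11/36)·log₂((11/36)/(1/3)) = -0.03836

D_KL(Q||P) = -0.09958 + 0.66667 - 0.03836 = 0.52873 ≈ 0.5287 bits

These are NOT equal (difference: 0.3748 bits). KL divergence is asymmetric: D_KL(P||Q) ≠ D_KL(Q||P) in general.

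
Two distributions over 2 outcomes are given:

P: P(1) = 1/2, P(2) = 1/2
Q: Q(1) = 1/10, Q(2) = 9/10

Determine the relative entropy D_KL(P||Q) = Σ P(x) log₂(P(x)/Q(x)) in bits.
0.7370 bits

D_KL(P||Q) = Σ P(x) log₂(P(x)/Q(x))

Computing term by term:
  P(1)·log₂(P(1)/Q(1)) = (1/2)·log₂((1/2)/(1/10)) = 1.16096
  P(2)·log₂(P(2)/Q(2)) = (1/2)·log₂((1/2)/(9/10)) = -0.42400

D_KL(P||Q) = 1.16096 - 0.42400 = 0.73696 ≈ 0.7370 bits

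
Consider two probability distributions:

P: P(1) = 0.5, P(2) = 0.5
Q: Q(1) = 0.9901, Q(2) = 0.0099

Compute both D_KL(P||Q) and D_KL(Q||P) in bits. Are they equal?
D_KL(P||Q) = 2.3364 bits, D_KL(Q||P) = 0.9199 bits. No, they are not equal.

D_KL(P||Q) = Σ P(x) log₂(P(x)/Q(x))

Computing term by term:
  P(1)·log₂(P(1)/Q(1)) = 0.5·log₂(0.5/0.9901) = -0.49282
  P(2)·log₂(P(2)/Q(2)) = 0.5·log₂(0.5/0.0099) = 2.82918

D_KL(P||Q) = -0.49282 + 2.82918 = 2.33636 ≈ 2.3364 bits

D_KL(Q||P) = Σ Q(x) log₂(Q(x)/P(x))

Computing term by term:
  Q(1)·log₂(Q(1)/P(1)) = 0.9901·log₂(0.9901/0.5) = 0.97589
  Q(2)·log₂(Q(2)/P(2)) = 0.0099·log₂(0.0099/0.5) = -0.05602

D_KL(Q||P) = 0.97589 - 0.05602 = 0.91987 ≈ 0.9199 bits

These are NOT equal (difference: 1.4165 bits). KL divergence is asymmetric: D_KL(P||Q) ≠ D_KL(Q||P) in general.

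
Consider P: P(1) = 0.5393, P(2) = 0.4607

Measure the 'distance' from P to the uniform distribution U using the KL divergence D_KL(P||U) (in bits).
0.0045 bits

U(i) = 1/2 for all i

D_KL(P||U) = Σ P(x) log₂(P(x) / (1/2))
           = Σ P(x) log₂(P(x)) + log₂(2)
           = log₂(2) - H(P)

H(P) = -Σ P(x) log₂(P(x)):
  -P(1)·log₂(P(1)) = -(0.5393)·log₂(0.5393) = 0.48043
  -P(2)·log₂(P(2)) = -(0.4607)·log₂(0.4607) = 0.51511
H(P) = 0.48043 + 0.51511 = 0.99554 bits

log₂(2) = 1.00000 bits

D_KL(P||U) = 1.00000 - 0.99554 = 0.00446 ≈ 0.0045 bits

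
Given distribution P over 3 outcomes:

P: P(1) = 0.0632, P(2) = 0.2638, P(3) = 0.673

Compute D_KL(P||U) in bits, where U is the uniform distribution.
0.4415 bits

U(i) = 1/3 for all i

D_KL(P||U) = Σ P(x) log₂(P(x) / (1/3))
           = Σ P(x) log₂(P(x)) + log₂(3)
           = log₂(3) - H(P)

H(P) = -Σ P(x) log₂(P(x)):
  -P(1)·log₂(P(1)) = -(0.0632)·log₂(0.0632) = 0.25178
  -P(2)·log₂(P(2)) = -(0.2638)·log₂(0.2638) = 0.50715
  -P(3)·log₂(P(3)) = -(0.673)·log₂(0.673) = 0.38450
H(P) = 0.25178 + 0.50715 + 0.38450 = 1.14343 bits

log₂(3) = 1.58496 bits

D_KL(P||U) = 1.58496 - 1.14343 = 0.44153 ≈ 0.4415 bits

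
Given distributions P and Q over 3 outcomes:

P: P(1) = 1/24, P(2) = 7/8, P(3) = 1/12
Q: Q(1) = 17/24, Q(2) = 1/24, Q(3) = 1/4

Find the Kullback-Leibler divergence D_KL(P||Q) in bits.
3.5409 bits

D_KL(P||Q) = Σ P(x) log₂(P(x)/Q(x))

Computing term by term:
  P(1)·log₂(P(1)/Q(1)) = (1/24)·log₂((1/24)/(17/24)) = -0.17031
  P(2)·log₂(P(2)/Q(2)) = (7/8)·log₂((7/8)/(1/24)) = 3.84328
  P(3)·log₂(P(3)/Q(3)) = (1/12)·log₂((1/12)/(1/4)) = -0.13208

D_KL(P||Q) = -0.17031 + 3.84328 - 0.13208 = 3.54089 ≈ 3.5409 bits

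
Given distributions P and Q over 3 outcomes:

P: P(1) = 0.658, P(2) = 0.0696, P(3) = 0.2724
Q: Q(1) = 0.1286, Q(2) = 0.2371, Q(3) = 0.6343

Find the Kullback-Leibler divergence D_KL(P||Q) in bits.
1.0945 bits

D_KL(P||Q) = Σ P(x) log₂(P(x)/Q(x))

Computing term by term:
  P(1)·log₂(P(1)/Q(1)) = 0.658·log₂(0.658/0.1286) = 1.54972
  P(2)·log₂(P(2)/Q(2)) = 0.0696·log₂(0.0696/0.2371) = -0.12308
  P(3)·log₂(P(3)/Q(3)) = 0.2724·log₂(0.2724/0.6343) = -0.33218

D_KL(P||Q) = 1.54972 - 0.12308 - 0.33218 = 1.09446 ≈ 1.0945 bits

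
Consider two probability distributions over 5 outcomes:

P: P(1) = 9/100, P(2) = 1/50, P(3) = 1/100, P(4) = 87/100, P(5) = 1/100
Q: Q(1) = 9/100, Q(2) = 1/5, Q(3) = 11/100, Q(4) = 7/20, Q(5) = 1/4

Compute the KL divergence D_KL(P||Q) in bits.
0.9954 bits

D_KL(P||Q) = Σ P(x) log₂(P(x)/Q(x))

Computing term by term:
  P(1)·log₂(P(1)/Q(1)) = (9/100)·log₂((9/100)/(9/100)) = 0.00000
  P(2)·log₂(P(2)/Q(2)) = (1/50)·log₂((1/50)/(1/5)) = -0.06644
  P(3)·log₂(P(3)/Q(3)) = (1/100)·log₂((1/100)/(11/100)) = -0.03459
  P(4)·log₂(P(4)/Q(4)) = (87/100)·log₂((87/100)/(7/20)) = 1.14288
  P(5)·log₂(P(5)/Q(5)) = (1/100)·log₂((1/100)/(1/4)) = -0.04644

D_KL(P||Q) = 0.00000 - 0.06644 - 0.03459 + 1.14288 - 0.04644 = 0.99541 ≈ 0.9954 bits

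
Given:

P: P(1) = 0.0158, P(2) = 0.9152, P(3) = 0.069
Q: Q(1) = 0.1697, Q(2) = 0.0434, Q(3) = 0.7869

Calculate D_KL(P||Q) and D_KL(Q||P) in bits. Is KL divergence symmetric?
D_KL(P||Q) = 3.7289 bits, D_KL(Q||P) = 3.1535 bits. No, KL divergence is not symmetric.

D_KL(P||Q) = Σ P(x) log₂(P(x)/Q(x))

Computing term by term:
  P(1)·log₂(P(1)/Q(1)) = 0.0158·log₂(0.0158/0.1697) = -0.05411
  P(2)·log₂(P(2)/Q(2)) = 0.9152·log₂(0.9152/0.0434) = 4.02534
  P(3)·log₂(P(3)/Q(3)) = 0.069·log₂(0.069/0.7869) = -0.24229

D_KL(P||Q) = -0.05411 + 4.02534 - 0.24229 = 3.72894 ≈ 3.7289 bits

D_KL(Q||P) = Σ Q(x) log₂(Q(x)/P(x))

Computing term by term:
  Q(1)·log₂(Q(1)/P(1)) = 0.1697·log₂(0.1697/0.0158) = 0.58122
  Q(2)·log₂(Q(2)/P(2)) = 0.0434·log₂(0.0434/0.9152) = -0.19089
  Q(3)·log₂(Q(3)/P(3)) = 0.7869·log₂(0.7869/0.069) = 2.76321

D_KL(Q||P) = 0.58122 - 0.19089 + 2.76321 = 3.15354 ≈ 3.1535 bits

These are NOT equal (difference: 0.5754 bits). KL divergence is asymmetric: D_KL(P||Q) ≠ D_KL(Q||P) in general.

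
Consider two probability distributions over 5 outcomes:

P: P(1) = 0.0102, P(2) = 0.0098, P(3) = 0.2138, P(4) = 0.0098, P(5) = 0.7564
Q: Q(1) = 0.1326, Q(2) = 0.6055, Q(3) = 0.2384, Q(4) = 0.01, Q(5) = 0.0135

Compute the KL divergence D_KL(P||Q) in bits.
4.2633 bits

D_KL(P||Q) = Σ P(x) log₂(P(x)/Q(x))

Computing term by term:
  P(1)·log₂(P(1)/Q(1)) = 0.0102·log₂(0.0102/0.1326) = -0.03774
  P(2)·log₂(P(2)/Q(2)) = 0.0098·log₂(0.0098/0.6055) = -0.05830
  P(3)·log₂(P(3)/Q(3)) = 0.2138·log₂(0.2138/0.2384) = -0.03359
  P(4)·log₂(P(4)/Q(4)) = 0.0098·log₂(0.0098/0.01) = -0.00029
  P(5)·log₂(P(5)/Q(5)) = 0.7564·log₂(0.7564/0.0135) = 4.39326

D_KL(P||Q) = -0.03774 - 0.05830 - 0.03359 - 0.00029 + 4.39326 = 4.26334 ≈ 4.2633 bits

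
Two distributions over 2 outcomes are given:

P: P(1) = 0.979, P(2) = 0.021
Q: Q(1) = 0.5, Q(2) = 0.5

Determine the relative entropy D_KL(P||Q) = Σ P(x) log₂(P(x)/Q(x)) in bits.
0.8530 bits

D_KL(P||Q) = Σ P(x) log₂(P(x)/Q(x))

Computing term by term:
  P(1)·log₂(P(1)/Q(1)) = 0.979·log₂(0.979/0.5) = 0.94902
  P(2)·log₂(P(2)/Q(2)) = 0.021·log₂(0.021/0.5) = -0.09604

D_KL(P||Q) = 0.94902 - 0.09604 = 0.85298 ≈ 0.8530 bits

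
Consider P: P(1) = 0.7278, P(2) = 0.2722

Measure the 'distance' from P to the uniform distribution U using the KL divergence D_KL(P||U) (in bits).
0.1554 bits

U(i) = 1/2 for all i

D_KL(P||U) = Σ P(x) log₂(P(x) / (1/2))
           = Σ P(x) log₂(P(x)) + log₂(2)
           = log₂(2) - H(P)

H(P) = -Σ P(x) log₂(P(x)):
  -P(1)·log₂(P(1)) = -(0.7278)·log₂(0.7278) = 0.33361
  -P(2)·log₂(P(2)) = -(0.2722)·log₂(0.2722) = 0.51099
H(P) = 0.33361 + 0.51099 = 0.84460 bits

log₂(2) = 1.00000 bits

D_KL(P||U) = 1.00000 - 0.84460 = 0.15540 ≈ 0.1554 bits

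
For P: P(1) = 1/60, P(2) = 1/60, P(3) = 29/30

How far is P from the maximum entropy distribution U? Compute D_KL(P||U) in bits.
1.3408 bits

U(i) = 1/3 for all i

D_KL(P||U) = Σ P(x) log₂(P(x) / (1/3))
           = Σ P(x) log₂(P(x)) + log₂(3)
           = log₂(3) - H(P)

H(P) = -Σ P(x) log₂(P(x)):
  -P(1)·log₂(P(1)) = -(1/60)·log₂(1/60) = 0.09845
  -P(2)·log₂(P(2)) = -(1/60)·log₂(1/60) = 0.09845
  -P(3)·log₂(P(3)) = -(29/30)·log₂(29/30) = 0.04728
H(P) = 0.09845 + 0.09845 + 0.04728 = 0.24418 bits

log₂(3) = 1.58496 bits

D_KL(P||U) = 1.58496 - 0.24418 = 1.34078 ≈ 1.3408 bits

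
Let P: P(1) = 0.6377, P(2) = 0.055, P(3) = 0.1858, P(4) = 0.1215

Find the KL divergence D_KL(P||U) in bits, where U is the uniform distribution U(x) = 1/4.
0.5353 bits

U(i) = 1/4 for all i

D_KL(P||U) = Σ P(x) log₂(P(x) / (1/4))
           = Σ P(x) log₂(P(x)) + log₂(4)
           = log₂(4) - H(P)

H(P) = -Σ P(x) log₂(P(x)):
  -P(1)·log₂(P(1)) = -(0.6377)·log₂(0.6377) = 0.41390
  -P(2)·log₂(P(2)) = -(0.055)·log₂(0.055) = 0.23014
  -P(3)·log₂(P(3)) = -(0.1858)·log₂(0.1858) = 0.45116
  -P(4)·log₂(P(4)) = -(0.1215)·log₂(0.1215) = 0.36948
H(P) = 0.41390 + 0.23014 + 0.45116 + 0.36948 = 1.46468 bits

log₂(4) = 2.00000 bits

D_KL(P||U) = 2.00000 - 1.46468 = 0.53532 ≈ 0.5353 bits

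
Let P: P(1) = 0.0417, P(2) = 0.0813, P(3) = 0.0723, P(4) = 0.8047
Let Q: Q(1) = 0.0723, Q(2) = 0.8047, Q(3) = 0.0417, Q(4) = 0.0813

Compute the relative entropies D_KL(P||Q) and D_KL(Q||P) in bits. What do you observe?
D_KL(P||Q) = 2.4167 bits, D_KL(Q||P) = 2.4167 bits. The two directions give the same value here, because Q is a self-inverse relabeling of P; in general KL divergence is asymmetric.

D_KL(P||Q) = Σ P(x) log₂(P(x)/Q(x))

Computing term by term:
  P(1)·log₂(P(1)/Q(1)) = 0.0417·log₂(0.0417/0.0723) = -0.03311
  P(2)·log₂(P(2)/Q(2)) = 0.0813·log₂(0.0813/0.8047) = -0.26887
  P(3)·log₂(P(3)/Q(3)) = 0.0723·log₂(0.0723/0.0417) = 0.05740
  P(4)·log₂(P(4)/Q(4)) = 0.8047·log₂(0.8047/0.0813) = 2.66124

D_KL(P||Q) = -0.03311 - 0.26887 + 0.05740 + 2.66124 = 2.41666 ≈ 2.4167 bits

D_KL(Q||P) = Σ Q(x) log₂(Q(x)/P(x))

Computing term by term:
  Q(1)·log₂(Q(1)/P(1)) = 0.0723·log₂(0.0723/0.0417) = 0.05740
  Q(2)·log₂(Q(2)/P(2)) = 0.8047·log₂(0.8047/0.0813) = 2.66124
  Q(3)·log₂(Q(3)/P(3)) = 0.0417·log₂(0.0417/0.0723) = -0.03311
  Q(4)·log₂(Q(4)/P(4)) = 0.0813·log₂(0.0813/0.8047) = -0.26887

D_KL(Q||P) = 0.05740 + 2.66124 - 0.03311 - 0.26887 = 2.41666 ≈ 2.4167 bits

These ARE equal here. Q is P with outcomes relabeled (Q(1) = P(3), Q(2) = P(4), Q(3) = P(1), Q(4) = P(2)) by a relabeling that is its own inverse, so the two sums contain exactly the same terms in a different order. This is a special case — KL divergence is not symmetric in general: D_KL(P||Q) ≠ D_KL(Q||P) for most P, Q.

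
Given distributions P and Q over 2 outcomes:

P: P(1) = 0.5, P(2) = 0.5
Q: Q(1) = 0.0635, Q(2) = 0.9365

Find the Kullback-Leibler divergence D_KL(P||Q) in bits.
1.0359 bits

D_KL(P||Q) = Σ P(x) log₂(P(x)/Q(x))

Computing term by term:
  P(1)·log₂(P(1)/Q(1)) = 0.5·log₂(0.5/0.0635) = 1.48855
  P(2)·log₂(P(2)/Q(2)) = 0.5·log₂(0.5/0.9365) = -0.45268

D_KL(P||Q) = 1.48855 - 0.45268 = 1.03587 ≈ 1.0359 bits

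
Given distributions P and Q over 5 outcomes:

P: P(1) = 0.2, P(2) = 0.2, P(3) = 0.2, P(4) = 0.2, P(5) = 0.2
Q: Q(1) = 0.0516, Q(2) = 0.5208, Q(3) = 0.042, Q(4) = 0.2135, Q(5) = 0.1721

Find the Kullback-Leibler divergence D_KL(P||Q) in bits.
0.5896 bits

D_KL(P||Q) = Σ P(x) log₂(P(x)/Q(x))

Computing term by term:
  P(1)·log₂(P(1)/Q(1)) = 0.2·log₂(0.2/0.0516) = 0.39091
  P(2)·log₂(P(2)/Q(2)) = 0.2·log₂(0.2/0.5208) = -0.27615
  P(3)·log₂(P(3)/Q(3)) = 0.2·log₂(0.2/0.042) = 0.45031
  P(4)·log₂(P(4)/Q(4)) = 0.2·log₂(0.2/0.2135) = -0.01885
  P(5)·log₂(P(5)/Q(5)) = 0.2·log₂(0.2/0.1721) = 0.04335

D_KL(P||Q) = 0.39091 - 0.27615 + 0.45031 - 0.01885 + 0.04335 = 0.58957 ≈ 0.5896 bits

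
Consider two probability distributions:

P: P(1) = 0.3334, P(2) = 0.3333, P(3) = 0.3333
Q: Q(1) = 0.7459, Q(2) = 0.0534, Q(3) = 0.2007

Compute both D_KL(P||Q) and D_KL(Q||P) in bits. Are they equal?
D_KL(P||Q) = 0.7371 bits, D_KL(Q||P) = 0.5786 bits. No, they are not equal.

D_KL(P||Q) = Σ P(x) log₂(P(x)/Q(x))

Computing term by term:
  P(1)·log₂(P(1)/Q(1)) = 0.3334·log₂(0.3334/0.7459) = -0.38732
  P(2)·log₂(P(2)/Q(2)) = 0.3333·log₂(0.3333/0.0534) = 0.88055
  P(3)·log₂(P(3)/Q(3)) = 0.3333·log₂(0.3333/0.2007) = 0.24390

D_KL(P||Q) = -0.38732 + 0.88055 + 0.24390 = 0.73713 ≈ 0.7371 bits

D_KL(Q||P) = Σ Q(x) log₂(Q(x)/P(x))

Computing term by term:
  Q(1)·log₂(Q(1)/P(1)) = 0.7459·log₂(0.7459/0.3334) = 0.86653
  Q(2)·log₂(Q(2)/P(2)) = 0.0534·log₂(0.0534/0.3333) = -0.14108
  Q(3)·log₂(Q(3)/P(3)) = 0.2007·log₂(0.2007/0.3333) = -0.14687

D_KL(Q||P) = 0.86653 - 0.14108 - 0.14687 = 0.57858 ≈ 0.5786 bits

These are NOT equal (difference: 0.1585 bits). KL divergence is asymmetric: D_KL(P||Q) ≠ D_KL(Q||P) in general.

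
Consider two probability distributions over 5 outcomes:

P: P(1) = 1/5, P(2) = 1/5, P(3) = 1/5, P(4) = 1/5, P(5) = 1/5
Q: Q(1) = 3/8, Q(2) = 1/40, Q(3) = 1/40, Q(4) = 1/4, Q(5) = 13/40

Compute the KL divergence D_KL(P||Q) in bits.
0.8141 bits

D_KL(P||Q) = Σ P(x) log₂(P(x)/Q(x))

Computing term by term:
  P(1)·log₂(P(1)/Q(1)) = (1/5)·log₂((1/5)/(3/8)) = -0.18138
  P(2)·log₂(P(2)/Q(2)) = (1/5)·log₂((1/5)/(1/40)) = 0.60000
  P(3)·log₂(P(3)/Q(3)) = (1/5)·log₂((1/5)/(1/40)) = 0.60000
  P(4)·log₂(P(4)/Q(4)) = (1/5)·log₂((1/5)/(1/4)) = -0.06439
  P(5)·log₂(P(5)/Q(5)) = (1/5)·log₂((1/5)/(13/40)) = -0.14009

D_KL(P||Q) = -0.18138 + 0.60000 + 0.60000 - 0.06439 - 0.14009 = 0.81414 ≈ 0.8141 bits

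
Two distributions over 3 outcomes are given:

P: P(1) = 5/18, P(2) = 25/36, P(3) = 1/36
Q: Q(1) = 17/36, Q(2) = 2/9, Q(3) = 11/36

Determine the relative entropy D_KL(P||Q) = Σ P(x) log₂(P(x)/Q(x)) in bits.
0.8328 bits

D_KL(P||Q) = Σ P(x) log₂(P(x)/Q(x))

Computing term by term:
  P(1)·log₂(P(1)/Q(1)) = (5/18)·log₂((5/18)/(17/36)) = -0.21265
  P(2)·log₂(P(2)/Q(2)) = (25/36)·log₂((25/36)/(2/9)) = 1.14157
  P(3)·log₂(P(3)/Q(3)) = (1/36)·log₂((1/36)/(11/36)) = -0.09610

D_KL(P||Q) = -0.21265 + 1.14157 - 0.09610 = 0.83282 ≈ 0.8328 bits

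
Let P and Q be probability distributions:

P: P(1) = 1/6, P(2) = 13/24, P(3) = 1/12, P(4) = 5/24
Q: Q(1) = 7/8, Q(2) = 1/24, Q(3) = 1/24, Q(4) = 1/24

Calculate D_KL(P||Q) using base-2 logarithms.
2.1728 bits

D_KL(P||Q) = Σ P(x) log₂(P(x)/Q(x))

Computing term by term:
  P(1)·log₂(P(1)/Q(1)) = (1/6)·log₂((1/6)/(7/8)) = -0.39872
  P(2)·log₂(P(2)/Q(2)) = (13/24)·log₂((13/24)/(1/24)) = 2.00440
  P(3)·log₂(P(3)/Q(3)) = (1/12)·log₂((1/12)/(1/24)) = 0.08333
  P(4)·log₂(P(4)/Q(4)) = (5/24)·log₂((5/24)/(1/24)) = 0.48374

D_KL(P||Q) = -0.39872 + 2.00440 + 0.08333 + 0.48374 = 2.17275 ≈ 2.1728 bits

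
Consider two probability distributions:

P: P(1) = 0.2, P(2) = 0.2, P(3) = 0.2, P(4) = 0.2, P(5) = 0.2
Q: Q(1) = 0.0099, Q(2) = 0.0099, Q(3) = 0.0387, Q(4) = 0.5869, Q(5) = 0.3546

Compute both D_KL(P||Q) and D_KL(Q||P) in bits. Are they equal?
D_KL(P||Q) = 1.7326 bits, D_KL(Q||P) = 1.0269 bits. No, they are not equal.

D_KL(P||Q) = Σ P(x) log₂(P(x)/Q(x))

Computing term by term:
  P(1)·log₂(P(1)/Q(1)) = 0.2·log₂(0.2/0.0099) = 0.86729
  P(2)·log₂(P(2)/Q(2)) = 0.2·log₂(0.2/0.0099) = 0.86729
  P(3)·log₂(P(3)/Q(3)) = 0.2·log₂(0.2/0.0387) = 0.47392
  P(4)·log₂(P(4)/Q(4)) = 0.2·log₂(0.2/0.5869) = -0.31062
  P(5)·log₂(P(5)/Q(5)) = 0.2·log₂(0.2/0.3546) = -0.16524

D_KL(P||Q) = 0.86729 + 0.86729 + 0.47392 - 0.31062 - 0.16524 = 1.73264 ≈ 1.7326 bits

D_KL(Q||P) = Σ Q(x) log₂(Q(x)/P(x))

Computing term by term:
  Q(1)·log₂(Q(1)/P(1)) = 0.0099·log₂(0.0099/0.2) = -0.04293
  Q(2)·log₂(Q(2)/P(2)) = 0.0099·log₂(0.0099/0.2) = -0.04293
  Q(3)·log₂(Q(3)/P(3)) = 0.0387·log₂(0.0387/0.2) = -0.09170
  Q(4)·log₂(Q(4)/P(4)) = 0.5869·log₂(0.5869/0.2) = 0.91152
  Q(5)·log₂(Q(5)/P(5)) = 0.3546·log₂(0.3546/0.2) = 0.29297

D_KL(Q||P) = -0.04293 - 0.04293 - 0.09170 + 0.91152 + 0.29297 = 1.02693 ≈ 1.0269 bits

These are NOT equal (difference: 0.7057 bits). KL divergence is asymmetric: D_KL(P||Q) ≠ D_KL(Q||P) in general.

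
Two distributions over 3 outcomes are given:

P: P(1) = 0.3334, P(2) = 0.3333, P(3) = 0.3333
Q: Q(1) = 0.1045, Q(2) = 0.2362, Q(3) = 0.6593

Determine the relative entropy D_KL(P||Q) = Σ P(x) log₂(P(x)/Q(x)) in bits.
0.3956 bits

D_KL(P||Q) = Σ P(x) log₂(P(x)/Q(x))

Computing term by term:
  P(1)·log₂(P(1)/Q(1)) = 0.3334·log₂(0.3334/0.1045) = 0.55803
  P(2)·log₂(P(2)/Q(2)) = 0.3333·log₂(0.3333/0.2362) = 0.16559
  P(3)·log₂(P(3)/Q(3)) = 0.3333·log₂(0.3333/0.6593) = -0.32801

D_KL(P||Q) = 0.55803 + 0.16559 - 0.32801 = 0.39561 ≈ 0.3956 bits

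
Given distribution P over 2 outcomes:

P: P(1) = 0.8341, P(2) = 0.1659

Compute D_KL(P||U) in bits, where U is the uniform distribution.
0.3518 bits

U(i) = 1/2 for all i

D_KL(P||U) = Σ P(x) log₂(P(x) / (1/2))
           = Σ P(x) log₂(P(x)) + log₂(2)
           = log₂(2) - H(P)

H(P) = -Σ P(x) log₂(P(x)):
  -P(1)·log₂(P(1)) = -(0.8341)·log₂(0.8341) = 0.21829
  -P(2)·log₂(P(2)) = -(0.1659)·log₂(0.1659) = 0.42995
H(P) = 0.21829 + 0.42995 = 0.64824 bits

log₂(2) = 1.00000 bits

D_KL(P||U) = 1.00000 - 0.64824 = 0.35176 ≈ 0.3518 bits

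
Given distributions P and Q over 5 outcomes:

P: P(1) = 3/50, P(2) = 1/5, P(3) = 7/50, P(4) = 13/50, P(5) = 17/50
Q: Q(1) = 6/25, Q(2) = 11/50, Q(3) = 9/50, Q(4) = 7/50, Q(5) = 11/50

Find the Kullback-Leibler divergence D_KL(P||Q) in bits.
0.2475 bits

D_KL(P||Q) = Σ P(x) log₂(P(x)/Q(x))

Computing term by term:
  P(1)·log₂(P(1)/Q(1)) = (3/50)·log₂((3/50)/(6/25)) = -0.12000
  P(2)·log₂(P(2)/Q(2)) = (1/5)·log₂((1/5)/(11/50)) = -0.02750
  P(3)·log₂(P(3)/Q(3)) = (7/50)·log₂((7/50)/(9/50)) = -0.05076
  P(4)·log₂(P(4)/Q(4)) = (13/50)·log₂((13/50)/(7/50)) = 0.23220
  P(5)·log₂(P(5)/Q(5)) = (17/50)·log₂((17/50)/(11/50)) = 0.21353

D_KL(P||Q) = -0.12000 - 0.02750 - 0.05076 + 0.23220 + 0.21353 = 0.24747 ≈ 0.2475 bits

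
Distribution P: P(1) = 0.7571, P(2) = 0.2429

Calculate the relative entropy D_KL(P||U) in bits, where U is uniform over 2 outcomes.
0.2002 bits

U(i) = 1/2 for all i

D_KL(P||U) = Σ P(x) log₂(P(x) / (1/2))
           = Σ P(x) log₂(P(x)) + log₂(2)
           = log₂(2) - H(P)

H(P) = -Σ P(x) log₂(P(x)):
  -P(1)·log₂(P(1)) = -(0.7571)·log₂(0.7571) = 0.30393
  -P(2)·log₂(P(2)) = -(0.2429)·log₂(0.2429) = 0.49590
H(P) = 0.30393 + 0.49590 = 0.79983 bits

log₂(2) = 1.00000 bits

D_KL(P||U) = 1.00000 - 0.79983 = 0.20017 ≈ 0.2002 bits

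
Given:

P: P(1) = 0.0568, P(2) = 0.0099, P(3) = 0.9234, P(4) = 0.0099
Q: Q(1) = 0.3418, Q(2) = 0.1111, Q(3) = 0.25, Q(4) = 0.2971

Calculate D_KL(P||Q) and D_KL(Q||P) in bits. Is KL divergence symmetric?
D_KL(P||Q) = 1.5105 bits, D_KL(Q||P) = 2.2593 bits. No, KL divergence is not symmetric.

D_KL(P||Q) = Σ P(x) log₂(P(x)/Q(x))

Computing term by term:
  P(1)·log₂(P(1)/Q(1)) = 0.0568·log₂(0.0568/0.3418) = -0.14707
  P(2)·log₂(P(2)/Q(2)) = 0.0099·log₂(0.0099/0.1111) = -0.03453
  P(3)·log₂(P(3)/Q(3)) = 0.9234·log₂(0.9234/0.25) = 1.74063
  P(4)·log₂(P(4)/Q(4)) = 0.0099·log₂(0.0099/0.2971) = -0.04858

D_KL(P||Q) = -0.14707 - 0.03453 + 1.74063 - 0.04858 = 1.51045 ≈ 1.5105 bits

D_KL(Q||P) = Σ Q(x) log₂(Q(x)/P(x))

Computing term by term:
  Q(1)·log₂(Q(1)/P(1)) = 0.3418·log₂(0.3418/0.0568) = 0.88498
  Q(2)·log₂(Q(2)/P(2)) = 0.1111·log₂(0.1111/0.0099) = 0.38755
  Q(3)·log₂(Q(3)/P(3)) = 0.25·log₂(0.25/0.9234) = -0.47126
  Q(4)·log₂(Q(4)/P(4)) = 0.2971·log₂(0.2971/0.0099) = 1.45798

D_KL(Q||P) = 0.88498 + 0.38755 - 0.47126 + 1.45798 = 2.25925 ≈ 2.2593 bits

These are NOT equal (difference: 0.7488 bits). KL divergence is asymmetric: D_KL(P||Q) ≠ D_KL(Q||P) in general.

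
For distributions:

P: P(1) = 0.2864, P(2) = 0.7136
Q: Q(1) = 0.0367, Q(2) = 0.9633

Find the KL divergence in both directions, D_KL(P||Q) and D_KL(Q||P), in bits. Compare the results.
D_KL(P||Q) = 0.5400 bits, D_KL(Q||P) = 0.3082 bits. D_KL(P||Q) is larger than D_KL(Q||P) by 0.2318 bits; the two directions differ.

D_KL(P||Q) = Σ P(x) log₂(P(x)/Q(x))

Computing term by term:
  P(1)·log₂(P(1)/Q(1)) = 0.2864·log₂(0.2864/0.0367) = 0.84894
  P(2)·log₂(P(2)/Q(2)) = 0.7136·log₂(0.7136/0.9633) = -0.30890

D_KL(P||Q) = 0.84894 - 0.30890 = 0.54004 ≈ 0.5400 bits

D_KL(Q||P) = Σ Q(x) log₂(Q(x)/P(x))

Computing term by term:
  Q(1)·log₂(Q(1)/P(1)) = 0.0367·log₂(0.0367/0.2864) = -0.10879
  Q(2)·log₂(Q(2)/P(2)) = 0.9633·log₂(0.9633/0.7136) = 0.41698

D_KL(Q||P) = -0.10879 + 0.41698 = 0.30819 ≈ 0.3082 bits

These are NOT equal (difference: 0.2318 bits). KL divergence is asymmetric: D_KL(P||Q) ≠ D_KL(Q||P) in general.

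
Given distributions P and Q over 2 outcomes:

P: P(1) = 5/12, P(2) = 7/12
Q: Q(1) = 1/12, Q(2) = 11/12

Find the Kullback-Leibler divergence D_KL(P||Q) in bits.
0.5871 bits

D_KL(P||Q) = Σ P(x) log₂(P(x)/Q(x))

Computing term by term:
  P(1)·log₂(P(1)/Q(1)) = (5/12)·log₂((5/12)/(1/12)) = 0.96747
  P(2)·log₂(P(2)/Q(2)) = (7/12)·log₂((7/12)/(11/12)) = -0.38038

D_KL(P||Q) = 0.96747 - 0.38038 = 0.58709 ≈ 0.5871 bits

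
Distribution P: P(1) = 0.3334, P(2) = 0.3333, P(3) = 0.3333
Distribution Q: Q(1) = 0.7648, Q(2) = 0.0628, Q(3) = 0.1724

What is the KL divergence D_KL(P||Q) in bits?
0.7202 bits

D_KL(P||Q) = Σ P(x) log₂(P(x)/Q(x))

Computing term by term:
  P(1)·log₂(P(1)/Q(1)) = 0.3334·log₂(0.3334/0.7648) = -0.39936
  P(2)·log₂(P(2)/Q(2)) = 0.3333·log₂(0.3333/0.0628) = 0.80258
  P(3)·log₂(P(3)/Q(3)) = 0.3333·log₂(0.3333/0.1724) = 0.31699

D_KL(P||Q) = -0.39936 + 0.80258 + 0.31699 = 0.72021 ≈ 0.7202 bits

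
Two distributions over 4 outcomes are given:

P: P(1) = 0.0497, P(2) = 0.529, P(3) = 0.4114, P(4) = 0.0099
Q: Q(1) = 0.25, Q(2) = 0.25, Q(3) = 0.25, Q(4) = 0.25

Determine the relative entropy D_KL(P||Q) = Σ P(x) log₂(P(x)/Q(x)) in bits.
0.7057 bits

D_KL(P||Q) = Σ P(x) log₂(P(x)/Q(x))

Computing term by term:
  P(1)·log₂(P(1)/Q(1)) = 0.0497·log₂(0.0497/0.25) = -0.11583
  P(2)·log₂(P(2)/Q(2)) = 0.529·log₂(0.529/0.25) = 0.57203
  P(3)·log₂(P(3)/Q(3)) = 0.4114·log₂(0.4114/0.25) = 0.29564
  P(4)·log₂(P(4)/Q(4)) = 0.0099·log₂(0.0099/0.25) = -0.04612

D_KL(P||Q) = -0.11583 + 0.57203 + 0.29564 - 0.04612 = 0.70572 ≈ 0.7057 bits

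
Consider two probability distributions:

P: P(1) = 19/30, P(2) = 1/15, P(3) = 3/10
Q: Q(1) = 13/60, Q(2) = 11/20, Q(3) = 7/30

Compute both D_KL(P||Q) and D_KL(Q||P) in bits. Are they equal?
D_KL(P||Q) = 0.8859 bits, D_KL(Q||P) = 1.2545 bits. No, they are not equal.

D_KL(P||Q) = Σ P(x) log₂(P(x)/Q(x))

Computing term by term:
  P(1)·log₂(P(1)/Q(1)) = (19/30)·log₂((19/30)/(13/60)) = 0.98008
  P(2)·log₂(P(2)/Q(2)) = (1/15)·log₂((1/15)/(11/20)) = -0.20296
  P(3)·log₂(P(3)/Q(3)) = (3/10)·log₂((3/10)/(7/30)) = 0.10877

D_KL(P||Q) = 0.98008 - 0.20296 + 0.10877 = 0.88589 ≈ 0.8859 bits

D_KL(Q||P) = Σ Q(x) log₂(Q(x)/P(x))

Computing term by term:
  Q(1)·log₂(Q(1)/P(1)) = (13/60)·log₂((13/60)/(19/30)) = -0.33529
  Q(2)·log₂(Q(2)/P(2)) = (11/20)·log₂((11/20)/(1/15)) = 1.67442
  Q(3)·log₂(Q(3)/P(3)) = (7/30)·log₂((7/30)/(3/10)) = -0.08460

D_KL(Q||P) = -0.33529 + 1.67442 - 0.08460 = 1.25453 ≈ 1.2545 bits

These are NOT equal (difference: 0.3686 bits). KL divergence is asymmetric: D_KL(P||Q) ≠ D_KL(Q||P) in general.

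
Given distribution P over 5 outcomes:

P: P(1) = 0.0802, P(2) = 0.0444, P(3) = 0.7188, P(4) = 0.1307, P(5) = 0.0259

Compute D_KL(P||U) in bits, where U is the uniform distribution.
0.9679 bits

U(i) = 1/5 for all i

D_KL(P||U) = Σ P(x) log₂(P(x) / (1/5))
           = Σ P(x) log₂(P(x)) + log₂(5)
           = log₂(5) - H(P)

H(P) = -Σ P(x) log₂(P(x)):
  -P(1)·log₂(P(1)) = -(0.0802)·log₂(0.0802) = 0.29195
  -P(2)·log₂(P(2)) = -(0.0444)·log₂(0.0444) = 0.19950
  -P(3)·log₂(P(3)) = -(0.7188)·log₂(0.7188) = 0.34239
  -P(4)·log₂(P(4)) = -(0.1307)·log₂(0.1307) = 0.38369
  -P(5)·log₂(P(5)) = -(0.0259)·log₂(0.0259) = 0.13652
H(P) = 0.29195 + 0.19950 + 0.34239 + 0.38369 + 0.13652 = 1.35405 bits

log₂(5) = 2.32193 bits

D_KL(P||U) = 2.32193 - 1.35405 = 0.96788 ≈ 0.9679 bits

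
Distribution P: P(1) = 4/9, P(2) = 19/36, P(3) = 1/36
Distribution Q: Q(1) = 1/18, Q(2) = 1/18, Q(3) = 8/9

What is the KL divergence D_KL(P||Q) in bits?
2.9086 bits

D_KL(P||Q) = Σ P(x) log₂(P(x)/Q(x))

Computing term by term:
  P(1)·log₂(P(1)/Q(1)) = (4/9)·log₂((4/9)/(1/18)) = 1.33333
  P(2)·log₂(P(2)/Q(2)) = (19/36)·log₂((19/36)/(1/18)) = 1.71418
  P(3)·log₂(P(3)/Q(3)) = (1/36)·log₂((1/36)/(8/9)) = -0.13889

D_KL(P||Q) = 1.33333 + 1.71418 - 0.13889 = 2.90862 ≈ 2.9086 bits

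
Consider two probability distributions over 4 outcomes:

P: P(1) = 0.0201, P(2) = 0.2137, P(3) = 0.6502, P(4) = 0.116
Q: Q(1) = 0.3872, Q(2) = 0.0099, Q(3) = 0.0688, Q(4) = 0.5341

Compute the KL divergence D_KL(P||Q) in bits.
2.7127 bits

D_KL(P||Q) = Σ P(x) log₂(P(x)/Q(x))

Computing term by term:
  P(1)·log₂(P(1)/Q(1)) = 0.0201·log₂(0.0201/0.3872) = -0.08578
  P(2)·log₂(P(2)/Q(2)) = 0.2137·log₂(0.2137/0.0099) = 0.94712
  P(3)·log₂(P(3)/Q(3)) = 0.6502·log₂(0.6502/0.0688) = 2.10691
  P(4)·log₂(P(4)/Q(4)) = 0.116·log₂(0.116/0.5341) = -0.25555

D_KL(P||Q) = -0.08578 + 0.94712 + 2.10691 - 0.25555 = 2.71270 ≈ 2.7127 bits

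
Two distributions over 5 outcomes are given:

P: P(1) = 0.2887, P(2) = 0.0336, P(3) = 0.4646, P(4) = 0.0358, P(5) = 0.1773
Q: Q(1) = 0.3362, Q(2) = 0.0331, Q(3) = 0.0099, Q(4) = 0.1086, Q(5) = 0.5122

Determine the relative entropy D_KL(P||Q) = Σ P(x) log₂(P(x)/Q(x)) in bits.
2.1883 bits

D_KL(P||Q) = Σ P(x) log₂(P(x)/Q(x))

Computing term by term:
  P(1)·log₂(P(1)/Q(1)) = 0.2887·log₂(0.2887/0.3362) = -0.06344
  P(2)·log₂(P(2)/Q(2)) = 0.0336·log₂(0.0336/0.0331) = 0.00073
  P(3)·log₂(P(3)/Q(3)) = 0.4646·log₂(0.4646/0.0099) = 2.57965
  P(4)·log₂(P(4)/Q(4)) = 0.0358·log₂(0.0358/0.1086) = -0.05732
  P(5)·log₂(P(5)/Q(5)) = 0.1773·log₂(0.1773/0.5122) = -0.27136

D_KL(P||Q) = -0.06344 + 0.00073 + 2.57965 - 0.05732 - 0.27136 = 2.18826 ≈ 2.1883 bits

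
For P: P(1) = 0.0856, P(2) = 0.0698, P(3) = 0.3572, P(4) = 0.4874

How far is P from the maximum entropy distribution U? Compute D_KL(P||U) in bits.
0.3925 bits

U(i) = 1/4 for all i

D_KL(P||U) = Σ P(x) log₂(P(x) / (1/4))
           = Σ P(x) log₂(P(x)) + log₂(4)
           = log₂(4) - H(P)

H(P) = -Σ P(x) log₂(P(x)):
  -P(1)·log₂(P(1)) = -(0.0856)·log₂(0.0856) = 0.30356
  -P(2)·log₂(P(2)) = -(0.0698)·log₂(0.0698) = 0.26808
  -P(3)·log₂(P(3)) = -(0.3572)·log₂(0.3572) = 0.53051
  -P(4)·log₂(P(4)) = -(0.4874)·log₂(0.4874) = 0.50535
H(P) = 0.30356 + 0.26808 + 0.53051 + 0.50535 = 1.60750 bits

log₂(4) = 2.00000 bits

D_KL(P||U) = 2.00000 - 1.60750 = 0.39250 ≈ 0.3925 bits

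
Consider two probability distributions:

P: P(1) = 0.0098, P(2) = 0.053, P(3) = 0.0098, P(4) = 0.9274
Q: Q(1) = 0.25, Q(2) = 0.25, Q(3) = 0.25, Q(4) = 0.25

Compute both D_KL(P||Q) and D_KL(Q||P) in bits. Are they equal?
D_KL(P||Q) = 1.5438 bits, D_KL(Q||P) = 2.4232 bits. No, they are not equal.

D_KL(P||Q) = Σ P(x) log₂(P(x)/Q(x))

Computing term by term:
  P(1)·log₂(P(1)/Q(1)) = 0.0098·log₂(0.0098/0.25) = -0.04580
  P(2)·log₂(P(2)/Q(2)) = 0.053·log₂(0.053/0.25) = -0.11861
  P(3)·log₂(P(3)/Q(3)) = 0.0098·log₂(0.0098/0.25) = -0.04580
  P(4)·log₂(P(4)/Q(4)) = 0.9274·log₂(0.9274/0.25) = 1.75396

D_KL(P||Q) = -0.04580 - 0.11861 - 0.04580 + 1.75396 = 1.54375 ≈ 1.5438 bits

D_KL(Q||P) = Σ Q(x) log₂(Q(x)/P(x))

Computing term by term:
  Q(1)·log₂(Q(1)/P(1)) = 0.25·log₂(0.25/0.0098) = 1.16825
  Q(2)·log₂(Q(2)/P(2)) = 0.25·log₂(0.25/0.053) = 0.55947
  Q(3)·log₂(Q(3)/P(3)) = 0.25·log₂(0.25/0.0098) = 1.16825
  Q(4)·log₂(Q(4)/P(4)) = 0.25·log₂(0.25/0.9274) = -0.47282

D_KL(Q||P) = 1.16825 + 0.55947 + 1.16825 - 0.47282 = 2.42315 ≈ 2.4232 bits

These are NOT equal (difference: 0.8794 bits). KL divergence is asymmetric: D_KL(P||Q) ≠ D_KL(Q||P) in general.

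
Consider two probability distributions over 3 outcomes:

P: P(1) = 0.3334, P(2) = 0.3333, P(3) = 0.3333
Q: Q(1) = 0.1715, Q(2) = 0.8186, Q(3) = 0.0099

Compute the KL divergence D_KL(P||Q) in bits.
1.5786 bits

D_KL(P||Q) = Σ P(x) log₂(P(x)/Q(x))

Computing term by term:
  P(1)·log₂(P(1)/Q(1)) = 0.3334·log₂(0.3334/0.1715) = 0.31975
  P(2)·log₂(P(2)/Q(2)) = 0.3333·log₂(0.3333/0.8186) = -0.43207
  P(3)·log₂(P(3)/Q(3)) = 0.3333·log₂(0.3333/0.0099) = 1.69091

D_KL(P||Q) = 0.31975 - 0.43207 + 1.69091 = 1.57859 ≈ 1.5786 bits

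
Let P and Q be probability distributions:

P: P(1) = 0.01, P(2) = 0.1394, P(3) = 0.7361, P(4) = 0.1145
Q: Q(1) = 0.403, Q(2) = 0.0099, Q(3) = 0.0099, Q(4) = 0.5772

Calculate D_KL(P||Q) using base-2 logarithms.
4.7872 bits

D_KL(P||Q) = Σ P(x) log₂(P(x)/Q(x))

Computing term by term:
  P(1)·log₂(P(1)/Q(1)) = 0.01·log₂(0.01/0.403) = -0.05333
  P(2)·log₂(P(2)/Q(2)) = 0.1394·log₂(0.1394/0.0099) = 0.53190
  P(3)·log₂(P(3)/Q(3)) = 0.7361·log₂(0.7361/0.0099) = 4.57584
  P(4)·log₂(P(4)/Q(4)) = 0.1145·log₂(0.1145/0.5772) = -0.26721

D_KL(P||Q) = -0.05333 + 0.53190 + 4.57584 - 0.26721 = 4.78720 ≈ 4.7872 bits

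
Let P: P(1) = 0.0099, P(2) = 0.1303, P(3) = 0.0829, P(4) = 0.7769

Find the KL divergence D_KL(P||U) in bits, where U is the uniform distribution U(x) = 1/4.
0.9702 bits

U(i) = 1/4 for all i

D_KL(P||U) = Σ P(x) log₂(P(x) / (1/4))
           = Σ P(x) log₂(P(x)) + log₂(4)
           = log₂(4) - H(P)

H(P) = -Σ P(x) log₂(P(x)):
  -P(1)·log₂(P(1)) = -(0.0099)·log₂(0.0099) = 0.06592
  -P(2)·log₂(P(2)) = -(0.1303)·log₂(0.1303) = 0.38309
  -P(3)·log₂(P(3)) = -(0.0829)·log₂(0.0829) = 0.29782
  -P(4)·log₂(P(4)) = -(0.7769)·log₂(0.7769) = 0.28295
H(P) = 0.06592 + 0.38309 + 0.29782 + 0.28295 = 1.02978 bits

log₂(4) = 2.00000 bits

D_KL(P||U) = 2.00000 - 1.02978 = 0.97022 ≈ 0.9702 bits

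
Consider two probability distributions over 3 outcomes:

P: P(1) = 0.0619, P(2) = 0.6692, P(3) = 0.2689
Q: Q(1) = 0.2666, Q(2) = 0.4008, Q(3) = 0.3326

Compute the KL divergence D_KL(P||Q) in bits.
0.2820 bits

D_KL(P||Q) = Σ P(x) log₂(P(x)/Q(x))

Computing term by term:
  P(1)·log₂(P(1)/Q(1)) = 0.0619·log₂(0.0619/0.2666) = -0.13040
  P(2)·log₂(P(2)/Q(2)) = 0.6692·log₂(0.6692/0.4008) = 0.49491
  P(3)·log₂(P(3)/Q(3)) = 0.2689·log₂(0.2689/0.3326) = -0.08248

D_KL(P||Q) = -0.13040 + 0.49491 - 0.08248 = 0.28203 ≈ 0.2820 bits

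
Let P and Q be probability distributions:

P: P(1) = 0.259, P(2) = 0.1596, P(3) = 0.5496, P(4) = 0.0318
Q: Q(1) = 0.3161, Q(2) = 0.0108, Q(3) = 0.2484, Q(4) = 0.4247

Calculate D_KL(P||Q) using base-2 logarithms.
1.0564 bits

D_KL(P||Q) = Σ P(x) log₂(P(x)/Q(x))

Computing term by term:
  P(1)·log₂(P(1)/Q(1)) = 0.259·log₂(0.259/0.3161) = -0.07444
  P(2)·log₂(P(2)/Q(2)) = 0.1596·log₂(0.1596/0.0108) = 0.62010
  P(3)·log₂(P(3)/Q(3)) = 0.5496·log₂(0.5496/0.2484) = 0.62969
  P(4)·log₂(P(4)/Q(4)) = 0.0318·log₂(0.0318/0.4247) = -0.11891

D_KL(P||Q) = -0.07444 + 0.62010 + 0.62969 - 0.11891 = 1.05644 ≈ 1.0564 bits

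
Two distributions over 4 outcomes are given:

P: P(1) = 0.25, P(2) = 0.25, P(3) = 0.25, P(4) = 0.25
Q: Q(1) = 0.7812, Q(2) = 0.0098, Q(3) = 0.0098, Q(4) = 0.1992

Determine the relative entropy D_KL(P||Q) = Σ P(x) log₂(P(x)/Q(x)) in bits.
2.0075 bits

D_KL(P||Q) = Σ P(x) log₂(P(x)/Q(x))

Computing term by term:
  P(1)·log₂(P(1)/Q(1)) = 0.25·log₂(0.25/0.7812) = -0.41094
  P(2)·log₂(P(2)/Q(2)) = 0.25·log₂(0.25/0.0098) = 1.16825
  P(3)·log₂(P(3)/Q(3)) = 0.25·log₂(0.25/0.0098) = 1.16825
  P(4)·log₂(P(4)/Q(4)) = 0.25·log₂(0.25/0.1992) = 0.08193

D_KL(P||Q) = -0.41094 + 1.16825 + 1.16825 + 0.08193 = 2.00749 ≈ 2.0075 bits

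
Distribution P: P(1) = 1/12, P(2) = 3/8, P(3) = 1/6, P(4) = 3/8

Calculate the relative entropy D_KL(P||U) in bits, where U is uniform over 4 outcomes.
0.2091 bits

U(i) = 1/4 for all i

D_KL(P||U) = Σ P(x) log₂(P(x) / (1/4))
           = Σ P(x) log₂(P(x)) + log₂(4)
           = log₂(4) - H(P)

H(P) = -Σ P(x) log₂(P(x)):
  -P(1)·log₂(P(1)) = -(1/12)·log₂(1/12) = 0.29875
  -P(2)·log₂(P(2)) = -(3/8)·log₂(3/8) = 0.53064
  -P(3)·log₂(P(3)) = -(1/6)·log₂(1/6) = 0.43083
  -P(4)·log₂(P(4)) = -(3/8)·log₂(3/8) = 0.53064
H(P) = 0.29875 + 0.53064 + 0.43083 + 0.53064 = 1.79086 bits

log₂(4) = 2.00000 bits

D_KL(P||U) = 2.00000 - 1.79086 = 0.20914 ≈ 0.2091 bits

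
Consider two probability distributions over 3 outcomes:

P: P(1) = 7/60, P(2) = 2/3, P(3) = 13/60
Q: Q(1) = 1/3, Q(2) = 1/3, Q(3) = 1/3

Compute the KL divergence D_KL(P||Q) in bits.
0.3553 bits

D_KL(P||Q) = Σ P(x) log₂(P(x)/Q(x))

Computing term by term:
  P(1)·log₂(P(1)/Q(1)) = (7/60)·log₂((7/60)/(1/3)) = -0.17670
  P(2)·log₂(P(2)/Q(2)) = (2/3)·log₂((2/3)/(1/3)) = 0.66667
  P(3)·log₂(P(3)/Q(3)) = (13/60)·log₂((13/60)/(1/3)) = -0.13466

D_KL(P||Q) = -0.17670 + 0.66667 - 0.13466 = 0.35531 ≈ 0.3553 bits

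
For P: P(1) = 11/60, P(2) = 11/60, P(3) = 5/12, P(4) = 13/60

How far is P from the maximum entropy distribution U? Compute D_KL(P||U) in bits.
0.0983 bits

U(i) = 1/4 for all i

D_KL(P||U) = Σ P(x) log₂(P(x) / (1/4))
           = Σ P(x) log₂(P(x)) + log₂(4)
           = log₂(4) - H(P)

H(P) = -Σ P(x) log₂(P(x)):
  -P(1)·log₂(P(1)) = -(11/60)·log₂(11/60) = 0.44870
  -P(2)·log₂(P(2)) = -(11/60)·log₂(11/60) = 0.44870
  -P(3)·log₂(P(3)) = -(5/12)·log₂(5/12) = 0.52626
  -P(4)·log₂(P(4)) = -(13/60)·log₂(13/60) = 0.47806
H(P) = 0.44870 + 0.44870 + 0.52626 + 0.47806 = 1.90172 bits

log₂(4) = 2.00000 bits

D_KL(P||U) = 2.00000 - 1.90172 = 0.09828 ≈ 0.0983 bits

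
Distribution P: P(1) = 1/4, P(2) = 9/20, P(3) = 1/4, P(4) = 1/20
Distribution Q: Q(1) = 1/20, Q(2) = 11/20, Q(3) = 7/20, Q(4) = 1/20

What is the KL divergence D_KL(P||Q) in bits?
0.3288 bits

D_KL(P||Q) = Σ P(x) log₂(P(x)/Q(x))

Computing term by term:
  P(1)·log₂(P(1)/Q(1)) = (1/4)·log₂((1/4)/(1/20)) = 0.58048
  P(2)·log₂(P(2)/Q(2)) = (9/20)·log₂((9/20)/(11/20)) = -0.13028
  P(3)·log₂(P(3)/Q(3)) = (1/4)·log₂((1/4)/(7/20)) = -0.12136
  P(4)·log₂(P(4)/Q(4)) = (1/20)·log₂((1/20)/(1/20)) = 0.00000

D_KL(P||Q) = 0.58048 - 0.13028 - 0.12136 + 0.00000 = 0.32884 ≈ 0.3288 bits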